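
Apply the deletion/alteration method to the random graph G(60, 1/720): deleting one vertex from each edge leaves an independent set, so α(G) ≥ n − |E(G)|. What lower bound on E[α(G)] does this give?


E[|E(G)|] = C(60, 2)·p = 1770 · (1/720) = 59/24.
E[α(G)] ≥ n − E[|E(G)|] = 60 − 59/24 = 1381/24.
Numerically: ≈ 57.54167.
(This is only a lower bound; the true E[α(G)] may be larger.)

E[α(G)] ≥ 1381/24 ≈ 57.54167.


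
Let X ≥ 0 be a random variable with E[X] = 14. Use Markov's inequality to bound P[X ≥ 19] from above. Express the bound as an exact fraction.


μ = E[X] = 14, a = 19.
Markov: P[X ≥ 19] ≤ μ/a = (14)/19 = 14/19.
Numerically: ≈ 0.73684.
(Since a = 19 > μ = 14.00000, the bound 14/19 is < 1 and informative.)

P[X ≥ 19] ≤ 14/19 ≈ 0.73684.


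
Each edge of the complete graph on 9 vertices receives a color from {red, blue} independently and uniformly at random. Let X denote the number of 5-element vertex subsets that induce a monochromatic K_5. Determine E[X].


Let X = Σ_S X_S over the C(9, 5) = 126 subsets S of size 5, where X_S = 1 if the K_5 on S is monochromatic.
For a fixed S, the K_5 on S has C(5, 2) = 10 edges. P[all 10 edges red] = (1/2)^10, and likewise for blue, so P[monochromatic] = 2·(1/2)^10 = 2^{1 − 10} = 1/512.
By linearity: E[X] = C(9, 5) · 2^{1 − 10} = 126 · 1/512 = 63/256.
Numerically: E[X] ≈ 0.24609.

E[X] = C(9,5)·2^(1−C(5,2)) = 63/256 ≈ 0.24609.


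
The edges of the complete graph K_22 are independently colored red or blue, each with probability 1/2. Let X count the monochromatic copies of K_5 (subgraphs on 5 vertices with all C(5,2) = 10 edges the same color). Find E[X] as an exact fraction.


Let X = Σ_S X_S over the C(22, 5) = 26334 subsets S of size 5, where X_S = 1 if the K_5 on S is monochromatic.
For a fixed S, the K_5 on S has C(5, 2) = 10 edges. P[all 10 edges red] = (1/2)^10, and likewise for blue, so P[monochromatic] = 2·(1/2)^10 = 2^{1 − 10} = 1/512.
Summing: E[X] = C(22, 5) · 2^{1 − 10} = 26334 · 1/512 = 13167/256.
Numerically: E[X] ≈ 51.4336.

E[X] = C(22,5)·2^(1−C(5,2)) = 13167/256 ≈ 51.4336.


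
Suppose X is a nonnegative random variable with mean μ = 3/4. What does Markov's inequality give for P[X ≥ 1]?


μ = E[X] = 3/4, a = 1.
Markov: P[X ≥ 1] ≤ μ/a = (3/4)/1 = 3/4.
Numerically: ≈ 0.75000.
(Since a = 1 > μ = 0.75000, the bound 3/4 is < 1 and informative.)

P[X ≥ 1] ≤ 3/4 ≈ 0.75000.


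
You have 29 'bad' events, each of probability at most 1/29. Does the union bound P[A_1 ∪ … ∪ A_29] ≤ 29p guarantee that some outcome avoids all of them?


Union bound: P[∪_{i=1}^{29} A_i] ≤ Σ_i P[A_i] ≤ 29·p = 29·(1/29) = 1.
Numerically: 1 ≈ 1.0000000.
Is 1 < 1? NO.
Since the bound 1 is ≥ 1, the union bound is uninformative here; it does NOT by itself certify existence.

29·p = 1 ≈ 1.0000000; existence NOT certified by the union bound.


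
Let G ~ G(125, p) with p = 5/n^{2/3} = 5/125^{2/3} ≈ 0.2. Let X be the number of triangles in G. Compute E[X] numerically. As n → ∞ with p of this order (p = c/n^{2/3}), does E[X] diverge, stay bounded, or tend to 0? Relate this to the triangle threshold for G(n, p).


Number of potential triangles: C(125, 3) = 317750.
Each occurs with probability p³ ≈ (0.2)³ ≈ 8.000000e-03.
By linearity: E[X] = C(125, 3)·p³ ≈ 317750 · 8.000000e-03 ≈ 2542.0000.
Since α = 2/3 < 1, p = c/n^{2/3} ≫ 1/n is above the triangle threshold p ~ 1/n. Asymptotically E[X] ~ (c³/6)·n^{3(1−α)} = (5³/6)·n^{1} → ∞; triangles are abundant w.h.p.

E[X] ≈ 2542.0000; in regime p = Θ(1/n^{2/3}) E[X] diverges (above the triangle threshold p ~ 1/n).


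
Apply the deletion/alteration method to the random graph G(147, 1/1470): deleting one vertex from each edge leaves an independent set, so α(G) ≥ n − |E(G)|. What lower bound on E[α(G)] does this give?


E[|E(G)|] = C(147, 2)·p = 10731 · (1/1470) = 73/10.
E[α(G)] ≥ n − E[|E(G)|] = 147 − 73/10 = 1397/10.
Numerically: ≈ 139.700000.
(This is only a lower bound; the true E[α(G)] may be larger.)

E[α(G)] ≥ 1397/10 ≈ 139.700000.


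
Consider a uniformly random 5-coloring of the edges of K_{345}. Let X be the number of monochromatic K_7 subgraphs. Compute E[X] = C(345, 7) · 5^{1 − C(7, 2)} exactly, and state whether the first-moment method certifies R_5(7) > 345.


E[X] = C(345, 7) · 5^{1 − 21} = 108567596033820 · 5^{−20} = 108567596033820/95367431640625.
As a reduced fraction: E[X] = 21713519206764/19073486328125 ≈ 1.1384138.
Is E[X] < 1? NO.
Since E[X] ≥ 1, the first-moment bound is inconclusive at n = 345; it does NOT by itself certify R_5(7) > 345.

E[X] = 21713519206764/19073486328125 ≈ 1.1384138; E[X] ≥ 1; first-moment method inconclusive here.


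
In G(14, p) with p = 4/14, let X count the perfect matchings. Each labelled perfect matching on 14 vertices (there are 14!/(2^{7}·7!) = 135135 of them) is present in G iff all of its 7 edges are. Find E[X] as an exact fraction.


K_14 has 14!/(2^{7}·7!) = 135135 labelled perfect matchings.
For each such perfect matching H, let X_H = 1 if all 7 edges of H are present in G. Then P[X_H = 1] = p^{7} = (2/7)^{7} = 128/823543.
By linearity of expectation: E[X] = Σ_H E[X_H] = 135135 · p^{7} = 135135 · 128/823543 = 2471040/117649.
Numerically: E[X] ≈ 21.

E[X] = 135135 · (2/7)^{7} = 2471040/117649 ≈ 21.


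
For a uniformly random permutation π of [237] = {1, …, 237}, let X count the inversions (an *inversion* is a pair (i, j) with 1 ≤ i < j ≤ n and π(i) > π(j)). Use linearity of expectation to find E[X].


Write X = Σ X_I over the C(237, 2) = 27966 pairs i < j, with X_I the indicator of one inversion.
There are 27966 indicators.
For each fixed pair i < j, the values π(i) and π(j) are two distinct elements of {1, …, 237} in uniformly random order; by symmetry P[π(i) > π(j)] = 1/2.
By linearity: E[X] = 27966 · (1/2) = C(237, 2) · (1/2) = 27966/2 = 13983 ≈ 13983.00000.

E[X] = 13983 = 13983.00000.


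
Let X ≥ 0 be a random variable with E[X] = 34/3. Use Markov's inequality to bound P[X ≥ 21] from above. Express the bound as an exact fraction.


μ = E[X] = 34/3, a = 21.
Markov: P[X ≥ 21] ≤ μ/a = (34/3)/21 = 34/63.
Numerically: ≈ 0.5397.
(Since a = 21 > μ = 11.3333, the bound 34/63 is < 1 and informative.)

P[X ≥ 21] ≤ 34/63 ≈ 0.5397.


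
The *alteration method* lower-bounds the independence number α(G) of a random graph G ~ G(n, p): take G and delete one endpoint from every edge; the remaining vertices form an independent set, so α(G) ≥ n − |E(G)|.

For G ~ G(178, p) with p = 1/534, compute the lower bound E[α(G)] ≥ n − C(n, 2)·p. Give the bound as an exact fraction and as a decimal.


E[|E(G)|] = C(178, 2)·p = 15753 · (1/534) = 59/2.
E[α(G)] ≥ n − E[|E(G)|] = 178 − 59/2 = 297/2.
Numerically: ≈ 148.5000.
(This is only a lower bound; the true E[α(G)] may be larger.)

E[α(G)] ≥ 297/2 ≈ 148.5000.


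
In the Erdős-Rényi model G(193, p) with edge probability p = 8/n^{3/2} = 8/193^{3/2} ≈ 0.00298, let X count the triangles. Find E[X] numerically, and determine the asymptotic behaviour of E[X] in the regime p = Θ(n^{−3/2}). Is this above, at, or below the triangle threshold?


Number of potential triangles: C(193, 3) = 1179616.
Each occurs with probability p³ ≈ (0.00298)³ ≈ 2.65621e-08.
By linearity: E[X] = C(193, 3)·p³ ≈ 1179616 · 2.65621e-08 ≈ 0.031.
Since α = 3/2 > 1, p = c/n^{3/2} = o(1/n) is below the triangle threshold p ~ 1/n. Asymptotically E[X] ~ (c³/6)·n^{3(1−α)} = (8³/6)·n^{-1.5} → 0, so by Markov's inequality G has no triangles w.h.p.

E[X] ≈ 0.031; in regime p = Θ(1/n^{3/2}) E[X] tends to 0 (below the triangle threshold p ~ 1/n).


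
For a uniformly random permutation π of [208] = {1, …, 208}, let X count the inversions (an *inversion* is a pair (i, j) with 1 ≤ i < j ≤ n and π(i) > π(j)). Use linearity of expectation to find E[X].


Write X = Σ X_I over the C(208, 2) = 21528 pairs i < j, with X_I the indicator of one inversion.
There are 21528 indicators.
For each fixed pair i < j, the values π(i) and π(j) are two distinct elements of {1, …, 208} in uniformly random order; by symmetry P[π(i) > π(j)] = 1/2.
By linearity: E[X] = 21528 · (1/2) = C(208, 2) · (1/2) = 21528/2 = 10764 ≈ 10764.00000.

E[X] = 10764 = 10764.00000.


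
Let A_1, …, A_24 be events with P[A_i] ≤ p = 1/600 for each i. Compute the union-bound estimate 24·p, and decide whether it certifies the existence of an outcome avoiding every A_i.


Union bound: P[∪_{i=1}^{24} A_i] ≤ Σ_i P[A_i] ≤ 24·p = 24·(1/600) = 1/25.
Numerically: 1/25 ≈ 0.0400000.
Is 1/25 < 1? YES.
Since P[∪ A_i] ≤ 1/25 < 1, the complement has P[∩ A_i^c] ≥ 1 − 1/25 = 24/25 > 0, so some outcome avoids every A_i.

24·p = 1/25 ≈ 0.0400000; existence CERTIFIED by the union bound.


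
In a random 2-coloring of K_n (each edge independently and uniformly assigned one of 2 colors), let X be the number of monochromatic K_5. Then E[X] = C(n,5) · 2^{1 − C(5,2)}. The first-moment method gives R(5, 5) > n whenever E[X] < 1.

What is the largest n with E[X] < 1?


We need C(n, 5) · 2^{1 − 10} < 1, i.e. C(n, 5) < 2^{10 − 1} = 512.
Check values of n near the boundary:
  n = 8: C(8, 5) = 56; 56 < 512? YES
  n = 9: C(9, 5) = 126; 126 < 512? YES
  n = 10: C(10, 5) = 252; 252 < 512? YES
  n = 11: C(11, 5) = 462; 462 < 512? YES
  n = 12: C(12, 5) = 792; 792 < 512? NO
  n = 13: C(13, 5) = 1287; 1287 < 512? NO
  n = 14: C(14, 5) = 2002; 2002 < 512? NO
The largest n with C(n, 5) < 512 is n = 11 (where E[X] = 231/256 ≈ 0.902). Hence R(5, 5) > 11, i.e. R(5, 5) ≥ 12.

Largest n = 11; hence R(5, 5) > 11.


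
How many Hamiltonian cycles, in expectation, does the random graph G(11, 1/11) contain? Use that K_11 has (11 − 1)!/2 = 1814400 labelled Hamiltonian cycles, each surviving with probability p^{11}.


K_11 has (11 − 1)!/2 = 1814400 labelled Hamiltonian cycles.
For each such Hamiltonian cycle H, let X_H = 1 if all 11 edges of H are present in G. Then P[X_H = 1] = p^{11} = (1/11)^{11} = 1/285311670611.
By linearity of expectation: E[X] = Σ_H E[X_H] = 1814400 · p^{11} = 1814400 · 1/285311670611 = 1814400/285311670611.
Numerically: E[X] ≈ 6.36e-06.

E[X] = 1814400 · (1/11)^{11} = 1814400/285311670611 ≈ 6.36e-06.


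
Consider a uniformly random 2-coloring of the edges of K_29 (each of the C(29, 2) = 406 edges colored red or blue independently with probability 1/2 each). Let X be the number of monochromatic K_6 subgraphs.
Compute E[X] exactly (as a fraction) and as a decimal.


Let X = Σ_S X_S over the C(29, 6) = 475020 subsets S of size 6, where X_S = 1 if the K_6 on S is monochromatic.
For a fixed S, the K_6 on S has C(6, 2) = 15 edges. P[all 15 edges red] = (1/2)^15, and likewise for blue, so P[monochromatic] = 2·(1/2)^15 = 2^{1 − 15} = 1/16384.
By linearity: E[X] = C(29, 6) · 2^{1 − 15} = 475020 · 1/16384 = 118755/4096.
Numerically: E[X] ≈ 28.992920.

E[X] = C(29,6)·2^(1−C(6,2)) = 118755/4096 ≈ 28.992920.


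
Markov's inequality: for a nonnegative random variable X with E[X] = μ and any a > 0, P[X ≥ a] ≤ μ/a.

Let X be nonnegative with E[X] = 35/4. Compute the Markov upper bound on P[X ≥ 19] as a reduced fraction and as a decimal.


μ = E[X] = 35/4, a = 19.
Markov: P[X ≥ 19] ≤ μ/a = (35/4)/19 = 35/76.
Numerically: ≈ 0.46053.
(Since a = 19 > μ = 8.75000, the bound 35/76 is < 1 and informative.)

P[X ≥ 19] ≤ 35/76 ≈ 0.46053.


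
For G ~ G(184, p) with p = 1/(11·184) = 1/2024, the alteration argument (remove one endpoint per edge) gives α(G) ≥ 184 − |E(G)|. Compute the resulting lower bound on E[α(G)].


E[|E(G)|] = C(184, 2)·p = 16836 · (1/2024) = 183/22.
E[α(G)] ≥ n − E[|E(G)|] = 184 − 183/22 = 3865/22.
Numerically: ≈ 175.68182.
(This is only a lower bound; the true E[α(G)] may be larger.)

E[α(G)] ≥ 3865/22 ≈ 175.68182.


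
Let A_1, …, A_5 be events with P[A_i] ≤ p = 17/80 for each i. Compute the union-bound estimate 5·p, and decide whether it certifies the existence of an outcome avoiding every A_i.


Union bound: P[∪_{i=1}^{5} A_i] ≤ Σ_i P[A_i] ≤ 5·p = 5·(17/80) = 17/16.
Numerically: 17/16 ≈ 1.0625000.
Is 17/16 < 1? NO.
Since the bound 17/16 is ≥ 1, the union bound is uninformative here; it does NOT by itself certify existence.

5·p = 17/16 ≈ 1.0625000; existence NOT certified by the union bound.


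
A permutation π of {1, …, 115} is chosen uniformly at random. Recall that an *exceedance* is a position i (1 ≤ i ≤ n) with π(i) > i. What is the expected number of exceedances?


Write X = Σ_{i=1}^{115} X_i, where X_i = 1_{π(i) > i}.
For each fixed i, π(i) is uniform over {1, …, 115} (marginal of a uniform permutation), so P[π(i) > i] = (n − i)/n. Summing: Σ_{i=1}^{115} (n − i)/n = (0 + 1 + … + 114)/115 = 115(115 − 1)/(2·115) = (115 − 1)/2.
Hence E[X] = Σ_{i=1}^{115} (115 − i)/115 = 57 ≈ 57.000.

E[X] = 57 = 57.000.


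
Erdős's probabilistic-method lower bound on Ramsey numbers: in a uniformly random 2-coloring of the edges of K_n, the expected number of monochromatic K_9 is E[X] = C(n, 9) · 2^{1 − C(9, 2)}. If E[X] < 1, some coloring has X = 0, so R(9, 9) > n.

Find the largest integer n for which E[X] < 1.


We need C(n, 9) · 2^{1 − 36} < 1, i.e. C(n, 9) < 2^{36 − 1} = 34359738368.
Check values of n near the boundary:
  n = 59: C(59, 9) = 12565671261; 12565671261 < 34359738368? YES
  n = 60: C(60, 9) = 14783142660; 14783142660 < 34359738368? YES
  n = 61: C(61, 9) = 17341763505; 17341763505 < 34359738368? YES
  n = 62: C(62, 9) = 20286591270; 20286591270 < 34359738368? YES
  n = 63: C(63, 9) = 23667689815; 23667689815 < 34359738368? YES
  n = 64: C(64, 9) = 27540584512; 27540584512 < 34359738368? YES
  n = 65: C(65, 9) = 31966749880; 31966749880 < 34359738368? YES
  n = 66: C(66, 9) = 37014131440; 37014131440 < 34359738368? NO
  n = 67: C(67, 9) = 42757703560; 42757703560 < 34359738368? NO
  n = 68: C(68, 9) = 49280065120; 49280065120 < 34359738368? NO
The largest n with C(n, 9) < 34359738368 is n = 65 (where E[X] = 3995843735/4294967296 ≈ 0.930355). Hence R(9, 9) > 65, i.e. R(9, 9) ≥ 66.

Largest n = 65; hence R(9, 9) > 65.


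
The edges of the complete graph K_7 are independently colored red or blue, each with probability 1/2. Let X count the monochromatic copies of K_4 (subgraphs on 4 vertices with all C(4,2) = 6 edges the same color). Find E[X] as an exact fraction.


Let X = Σ_S X_S over the C(7, 4) = 35 subsets S of size 4, where X_S = 1 if the K_4 on S is monochromatic.
For a fixed S, the K_4 on S has C(4, 2) = 6 edges. P[all 6 edges red] = (1/2)^6, and likewise for blue, so P[monochromatic] = 2·(1/2)^6 = 2^{1 − 6} = 1/32.
By linearity: E[X] = C(7, 4) · 2^{1 − 6} = 35 · 1/32 = 35/32.
Numerically: E[X] ≈ 1.094.

E[X] = C(7,4)·2^(1−C(4,2)) = 35/32 ≈ 1.094.


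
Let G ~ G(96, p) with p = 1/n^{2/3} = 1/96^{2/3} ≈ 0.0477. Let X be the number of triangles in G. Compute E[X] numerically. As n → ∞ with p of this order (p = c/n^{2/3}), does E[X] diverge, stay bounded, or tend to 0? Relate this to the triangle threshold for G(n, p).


Number of potential triangles: C(96, 3) = 142880.
Each occurs with probability p³ ≈ (0.0477)³ ≈ 1.08507e-04.
By linearity: E[X] = C(96, 3)·p³ ≈ 142880 · 1.08507e-04 ≈ 15.503.
Since α = 2/3 < 1, p = c/n^{2/3} ≫ 1/n is above the triangle threshold p ~ 1/n. Asymptotically E[X] ~ (c³/6)·n^{3(1−α)} = (1³/6)·n^{1} → ∞; triangles are abundant w.h.p.

E[X] ≈ 15.503; in regime p = Θ(1/n^{2/3}) E[X] diverges (above the triangle threshold p ~ 1/n).


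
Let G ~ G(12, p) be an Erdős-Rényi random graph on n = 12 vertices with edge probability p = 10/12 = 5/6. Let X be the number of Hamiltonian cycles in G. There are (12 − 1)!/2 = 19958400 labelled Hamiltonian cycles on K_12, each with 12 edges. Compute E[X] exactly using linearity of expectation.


K_12 has (12 − 1)!/2 = 19958400 labelled Hamiltonian cycles.
For each such Hamiltonian cycle H, let X_H = 1 if all 12 edges of H are present in G. Then P[X_H = 1] = p^{12} = (5/6)^{12} = 244140625/2176782336.
Summing the indicators: E[X] = Σ_H E[X_H] = 19958400 · p^{12} = 19958400 · 244140625/2176782336 = 469970703125/209952.
Numerically: E[X] ≈ 2.24e+06.

E[X] = 19958400 · (5/6)^{12} = 469970703125/209952 ≈ 2.24e+06.


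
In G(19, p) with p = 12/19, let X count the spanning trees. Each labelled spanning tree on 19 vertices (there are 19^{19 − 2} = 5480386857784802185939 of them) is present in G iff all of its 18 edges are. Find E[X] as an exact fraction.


K_19 has 19^{19 − 2} = 5480386857784802185939 labelled spanning trees.
For each such spanning tree H, let X_H = 1 if all 18 edges of H are present in G. Then P[X_H = 1] = p^{18} = (12/19)^{18} = 26623333280885243904/104127350297911241532841.
By linearity of expectation: E[X] = Σ_H E[X_H] = 5480386857784802185939 · p^{18} = 5480386857784802185939 · 26623333280885243904/104127350297911241532841 = 26623333280885243904/19.
Numerically: E[X] ≈ 1.401e+18.

E[X] = 5480386857784802185939 · (12/19)^{18} = 26623333280885243904/19 ≈ 1.401e+18.


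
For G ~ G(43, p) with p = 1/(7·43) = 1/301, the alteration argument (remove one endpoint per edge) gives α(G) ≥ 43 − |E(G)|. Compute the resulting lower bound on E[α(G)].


E[|E(G)|] = C(43, 2)·p = 903 · (1/301) = 3.
E[α(G)] ≥ n − E[|E(G)|] = 43 − 3 = 40.
Numerically: ≈ 40.0000.
(This is only a lower bound; the true E[α(G)] may be larger.)

E[α(G)] ≥ 40 ≈ 40.0000.


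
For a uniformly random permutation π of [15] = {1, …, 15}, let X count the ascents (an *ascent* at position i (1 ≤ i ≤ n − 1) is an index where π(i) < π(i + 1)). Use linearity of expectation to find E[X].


Write X = Σ X_I over i = 1, …, 14, with X_I the indicator of one ascent.
There are 14 indicators.
For each fixed i, the pair (π(i), π(i+1)) is a uniformly random ordered pair of distinct values from {1, …, 15}; by symmetry P[π(i) < π(i+1)] = 1/2.
By linearity: E[X] = 14 · (1/2) = (15 − 1) · (1/2) = 7 ≈ 7.000000.

E[X] = 7 = 7.000000.


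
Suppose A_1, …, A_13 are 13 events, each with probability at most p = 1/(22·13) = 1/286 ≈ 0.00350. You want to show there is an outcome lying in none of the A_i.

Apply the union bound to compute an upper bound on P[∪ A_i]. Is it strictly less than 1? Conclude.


Union bound: P[∪_{i=1}^{13} A_i] ≤ Σ_i P[A_i] ≤ 13·p = 13·(1/286) = 1/22.
Numerically: 1/22 ≈ 0.04545.
Is 1/22 < 1? YES.
Since P[∪ A_i] ≤ 1/22 < 1, the complement has P[∩ A_i^c] ≥ 1 − 1/22 = 21/22 > 0, so some outcome avoids every A_i.

13·p = 1/22 ≈ 0.04545; existence CERTIFIED by the union bound.


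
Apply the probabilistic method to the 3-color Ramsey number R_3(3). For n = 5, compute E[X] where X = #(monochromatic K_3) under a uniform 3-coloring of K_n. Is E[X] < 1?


E[X] = C(5, 3) · 3^{1 − 3} = 10 · 3^{−2} = 10/9.
As a reduced fraction: E[X] = 10/9 ≈ 1.11111.
Is E[X] < 1? NO.
Since E[X] ≥ 1, the first-moment bound is inconclusive at n = 5; it does NOT by itself certify R_3(3) > 5.

E[X] = 10/9 ≈ 1.11111; E[X] ≥ 1; first-moment method inconclusive here.


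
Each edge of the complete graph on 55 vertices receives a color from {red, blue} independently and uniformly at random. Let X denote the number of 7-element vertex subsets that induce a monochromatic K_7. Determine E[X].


Let X = Σ_S X_S over the C(55, 7) = 202927725 subsets S of size 7, where X_S = 1 if the K_7 on S is monochromatic.
For a fixed S, the K_7 on S has C(7, 2) = 21 edges. P[all 21 edges red] = (1/2)^21, and likewise for blue, so P[monochromatic] = 2·(1/2)^21 = 2^{1 − 21} = 1/1048576.
By linearity of expectation: E[X] = C(55, 7) · 2^{1 − 21} = 202927725 · 1/1048576 = 202927725/1048576.
Numerically: E[X] ≈ 193.527.

E[X] = C(55,7)·2^(1−C(7,2)) = 202927725/1048576 ≈ 193.527.


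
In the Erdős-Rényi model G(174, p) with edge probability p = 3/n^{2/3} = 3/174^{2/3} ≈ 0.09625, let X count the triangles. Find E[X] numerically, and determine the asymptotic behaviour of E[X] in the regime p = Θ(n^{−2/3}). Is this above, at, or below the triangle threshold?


Number of potential triangles: C(174, 3) = 862924.
Each occurs with probability p³ ≈ (0.09625)³ ≈ 8.917955e-04.
By linearity: E[X] = C(174, 3)·p³ ≈ 862924 · 8.917955e-04 ≈ 769.5517.
Since α = 2/3 < 1, p = c/n^{2/3} ≫ 1/n is above the triangle threshold p ~ 1/n. Asymptotically E[X] ~ (c³/6)·n^{3(1−α)} = (3³/6)·n^{1} → ∞; triangles are abundant w.h.p.

E[X] ≈ 769.5517; in regime p = Θ(1/n^{2/3}) E[X] diverges (above the triangle threshold p ~ 1/n).


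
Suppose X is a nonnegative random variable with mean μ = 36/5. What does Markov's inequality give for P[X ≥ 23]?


μ = E[X] = 36/5, a = 23.
Markov: P[X ≥ 23] ≤ μ/a = (36/5)/23 = 36/115.
Numerically: ≈ 0.313.
(Since a = 23 > μ = 7.200, the bound 36/115 is < 1 and informative.)

P[X ≥ 23] ≤ 36/115 ≈ 0.313.


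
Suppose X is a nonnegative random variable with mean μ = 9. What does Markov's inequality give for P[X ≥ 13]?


μ = E[X] = 9, a = 13.
Markov: P[X ≥ 13] ≤ μ/a = (9)/13 = 9/13.
Numerically: ≈ 0.69231.
(Since a = 13 > μ = 9.00000, the bound 9/13 is < 1 and informative.)

P[X ≥ 13] ≤ 9/13 ≈ 0.69231.


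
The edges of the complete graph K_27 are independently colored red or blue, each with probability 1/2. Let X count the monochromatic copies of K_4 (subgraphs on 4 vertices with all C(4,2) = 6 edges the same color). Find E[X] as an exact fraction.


Let X = Σ_S X_S over the C(27, 4) = 17550 subsets S of size 4, where X_S = 1 if the K_4 on S is monochromatic.
For a fixed S, the K_4 on S has C(4, 2) = 6 edges. P[all 6 edges red] = (1/2)^6, and likewise for blue, so P[monochromatic] = 2·(1/2)^6 = 2^{1 − 6} = 1/32.
By linearity of expectation: E[X] = C(27, 4) · 2^{1 − 6} = 17550 · 1/32 = 8775/16.
Numerically: E[X] ≈ 548.4375.

E[X] = C(27,4)·2^(1−C(4,2)) = 8775/16 ≈ 548.4375.


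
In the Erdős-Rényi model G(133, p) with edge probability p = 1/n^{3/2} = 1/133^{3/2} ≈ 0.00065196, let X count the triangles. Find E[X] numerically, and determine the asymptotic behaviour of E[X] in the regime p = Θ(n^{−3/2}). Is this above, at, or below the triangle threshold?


Number of potential triangles: C(133, 3) = 383306.
Each occurs with probability p³ ≈ (0.00065196)³ ≈ 2.7711984e-10.
By linearity: E[X] = C(133, 3)·p³ ≈ 383306 · 2.7711984e-10 ≈ 0.00011.
Since α = 3/2 > 1, p = c/n^{3/2} = o(1/n) is below the triangle threshold p ~ 1/n. Asymptotically E[X] ~ (c³/6)·n^{3(1−α)} = (1³/6)·n^{-1.5} → 0, so by Markov's inequality G has no triangles w.h.p.

E[X] ≈ 0.00011; in regime p = Θ(1/n^{3/2}) E[X] tends to 0 (below the triangle threshold p ~ 1/n).


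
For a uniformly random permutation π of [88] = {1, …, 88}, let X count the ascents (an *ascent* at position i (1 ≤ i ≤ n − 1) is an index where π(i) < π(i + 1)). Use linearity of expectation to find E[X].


Write X = Σ X_I over i = 1, …, 87, with X_I the indicator of one ascent.
There are 87 indicators.
For each fixed i, the pair (π(i), π(i+1)) is a uniformly random ordered pair of distinct values from {1, …, 88}; by symmetry P[π(i) < π(i+1)] = 1/2.
By linearity: E[X] = 87 · (1/2) = (88 − 1) · (1/2) = 87/2 ≈ 43.50000.

E[X] = 87/2 = 43.50000.


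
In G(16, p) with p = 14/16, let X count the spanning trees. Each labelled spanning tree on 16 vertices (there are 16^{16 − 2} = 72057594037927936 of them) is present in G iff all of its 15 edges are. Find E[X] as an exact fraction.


K_16 has 16^{16 − 2} = 72057594037927936 labelled spanning trees.
For each such spanning tree H, let X_H = 1 if all 15 edges of H are present in G. Then P[X_H = 1] = p^{15} = (7/8)^{15} = 4747561509943/35184372088832.
By linearity of expectation: E[X] = Σ_H E[X_H] = 72057594037927936 · p^{15} = 72057594037927936 · 4747561509943/35184372088832 = 9723005972363264.
Numerically: E[X] ≈ 9.72e+15.

E[X] = 72057594037927936 · (7/8)^{15} = 9723005972363264 ≈ 9.72e+15.


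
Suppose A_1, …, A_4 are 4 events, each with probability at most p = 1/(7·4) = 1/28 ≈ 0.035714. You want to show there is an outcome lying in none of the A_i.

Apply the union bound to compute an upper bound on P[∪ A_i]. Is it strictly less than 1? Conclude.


Union bound: P[∪_{i=1}^{4} A_i] ≤ Σ_i P[A_i] ≤ 4·p = 4·(1/28) = 1/7.
Numerically: 1/7 ≈ 0.142857.
Is 1/7 < 1? YES.
Since P[∪ A_i] ≤ 1/7 < 1, the complement has P[∩ A_i^c] ≥ 1 − 1/7 = 6/7 > 0, so some outcome avoids every A_i.

4·p = 1/7 ≈ 0.142857; existence CERTIFIED by the union bound.


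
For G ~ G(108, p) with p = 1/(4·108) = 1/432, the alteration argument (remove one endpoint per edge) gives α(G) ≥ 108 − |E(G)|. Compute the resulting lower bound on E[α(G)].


E[|E(G)|] = C(108, 2)·p = 5778 · (1/432) = 107/8.
E[α(G)] ≥ n − E[|E(G)|] = 108 − 107/8 = 757/8.
Numerically: ≈ 94.62500.
(This is only a lower bound; the true E[α(G)] may be larger.)

E[α(G)] ≥ 757/8 ≈ 94.62500.


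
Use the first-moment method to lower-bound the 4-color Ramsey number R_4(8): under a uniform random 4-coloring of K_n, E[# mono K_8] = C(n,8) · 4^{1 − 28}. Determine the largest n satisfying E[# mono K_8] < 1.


We need C(n, 8) · 4^{1 − 28} < 1, i.e. C(n, 8) < 4^{28 − 1} = 18014398509481984.
Check values of n near the boundary:
  n = 404: C(404, 8) = 16415071523485570; 16415071523485570 < 18014398509481984? YES
  n = 405: C(405, 8) = 16745853821188050; 16745853821188050 < 18014398509481984? YES
  n = 406: C(406, 8) = 17082453897995850; 17082453897995850 < 18014398509481984? YES
  n = 407: C(407, 8) = 17424959239309050; 17424959239309050 < 18014398509481984? YES
  n = 408: C(408, 8) = 17773458424095231; 17773458424095231 < 18014398509481984? YES
  n = 409: C(409, 8) = 18128041135797879; 18128041135797879 < 18014398509481984? NO
The largest n with C(n, 8) < 18014398509481984 is n = 408 (where E[X] = 17773458424095231/18014398509481984 ≈ 0.9866). Hence R_4(8) > 408, i.e. R_4(8) ≥ 409.

Largest n = 408; hence R_4(8) > 408.


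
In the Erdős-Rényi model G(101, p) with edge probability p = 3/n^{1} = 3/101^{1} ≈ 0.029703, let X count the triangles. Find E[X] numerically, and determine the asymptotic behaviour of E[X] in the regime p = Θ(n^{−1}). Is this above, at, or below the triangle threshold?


Number of potential triangles: C(101, 3) = 166650.
Each occurs with probability p³ ≈ (0.029703)³ ≈ 2.6205934e-05.
By linearity: E[X] = C(101, 3)·p³ ≈ 166650 · 2.6205934e-05 ≈ 4.36722.
Here α = 1, so p = 3/n is exactly at the triangle threshold p ~ 1/n. Asymptotically E[X] → c³/6 = 3³/6 = 9/2 ≈ 4.50000, a bounded constant. In this regime the triangle count is asymptotically Poisson(c³/6).

E[X] ≈ 4.36722; in regime p = Θ(1/n^{1}) E[X] stays bounded (at the triangle threshold p ~ 1/n).


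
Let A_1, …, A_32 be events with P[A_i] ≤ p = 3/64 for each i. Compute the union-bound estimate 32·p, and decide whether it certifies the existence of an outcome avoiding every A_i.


Union bound: P[∪_{i=1}^{32} A_i] ≤ Σ_i P[A_i] ≤ 32·p = 32·(3/64) = 3/2.
Numerically: 3/2 ≈ 1.500000.
Is 3/2 < 1? NO.
Since the bound 3/2 is ≥ 1, the union bound is uninformative here; it does NOT by itself certify existence.

32·p = 3/2 ≈ 1.500000; existence NOT certified by the union bound.


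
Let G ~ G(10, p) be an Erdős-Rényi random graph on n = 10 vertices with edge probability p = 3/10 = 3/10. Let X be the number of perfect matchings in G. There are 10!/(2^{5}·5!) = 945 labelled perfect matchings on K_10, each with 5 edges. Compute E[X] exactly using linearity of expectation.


K_10 has 10!/(2^{5}·5!) = 945 labelled perfect matchings.
For each such perfect matching H, let X_H = 1 if all 5 edges of H are present in G. Then P[X_H = 1] = p^{5} = (3/10)^{5} = 243/100000.
Summing the indicators: E[X] = Σ_H E[X_H] = 945 · p^{5} = 945 · 243/100000 = 45927/20000.
Numerically: E[X] ≈ 2.3.

E[X] = 945 · (3/10)^{5} = 45927/20000 ≈ 2.3.


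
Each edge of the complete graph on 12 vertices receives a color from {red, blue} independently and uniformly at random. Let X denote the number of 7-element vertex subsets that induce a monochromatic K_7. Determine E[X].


Let X = Σ_S X_S over the C(12, 7) = 792 subsets S of size 7, where X_S = 1 if the K_7 on S is monochromatic.
For a fixed S, the K_7 on S has C(7, 2) = 21 edges. P[all 21 edges red] = (1/2)^21, and likewise for blue, so P[monochromatic] = 2·(1/2)^21 = 2^{1 − 21} = 1/1048576.
Summing: E[X] = C(12, 7) · 2^{1 − 21} = 792 · 1/1048576 = 99/131072.
Numerically: E[X] ≈ 0.00076.

E[X] = C(12,7)·2^(1−C(7,2)) = 99/131072 ≈ 0.00076.


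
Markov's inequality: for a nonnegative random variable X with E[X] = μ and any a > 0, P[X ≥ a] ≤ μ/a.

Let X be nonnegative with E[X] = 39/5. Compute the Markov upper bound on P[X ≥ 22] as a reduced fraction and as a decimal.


μ = E[X] = 39/5, a = 22.
Markov: P[X ≥ 22] ≤ μ/a = (39/5)/22 = 39/110.
Numerically: ≈ 0.354545.
(Since a = 22 > μ = 7.800000, the bound 39/110 is < 1 and informative.)

P[X ≥ 22] ≤ 39/110 ≈ 0.354545.


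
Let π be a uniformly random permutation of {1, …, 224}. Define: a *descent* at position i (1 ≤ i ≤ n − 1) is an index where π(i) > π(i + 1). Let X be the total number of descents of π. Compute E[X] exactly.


Write X = Σ X_I over i = 1, …, 223, with X_I the indicator of one descent.
There are 223 indicators.
For each fixed i, the pair (π(i), π(i+1)) is a uniformly random ordered pair of distinct values from {1, …, 224}; by symmetry P[π(i) > π(i+1)] = 1/2.
By linearity: E[X] = 223 · (1/2) = (224 − 1) · (1/2) = 223/2 ≈ 111.50000.

E[X] = 223/2 = 111.50000.


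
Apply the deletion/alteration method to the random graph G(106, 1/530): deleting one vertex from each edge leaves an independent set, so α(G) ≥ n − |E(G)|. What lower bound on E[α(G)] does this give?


E[|E(G)|] = C(106, 2)·p = 5565 · (1/530) = 21/2.
E[α(G)] ≥ n − E[|E(G)|] = 106 − 21/2 = 191/2.
Numerically: ≈ 95.500.
(This is only a lower bound; the true E[α(G)] may be larger.)

E[α(G)] ≥ 191/2 ≈ 95.500.


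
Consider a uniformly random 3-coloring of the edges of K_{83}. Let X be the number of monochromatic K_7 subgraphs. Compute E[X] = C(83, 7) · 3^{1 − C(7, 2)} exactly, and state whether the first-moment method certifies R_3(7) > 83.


E[X] = C(83, 7) · 3^{1 − 21} = 4151918628 · 3^{−20} = 4151918628/3486784401.
As a reduced fraction: E[X] = 153774764/129140163 ≈ 1.1907586.
Is E[X] < 1? NO.
Since E[X] ≥ 1, the first-moment bound is inconclusive at n = 83; it does NOT by itself certify R_3(7) > 83.

E[X] = 153774764/129140163 ≈ 1.1907586; E[X] ≥ 1; first-moment method inconclusive here.


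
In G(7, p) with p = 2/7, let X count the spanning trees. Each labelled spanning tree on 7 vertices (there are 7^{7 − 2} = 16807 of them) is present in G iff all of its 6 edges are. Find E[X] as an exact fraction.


K_7 has 7^{7 − 2} = 16807 labelled spanning trees.
For each such spanning tree H, let X_H = 1 if all 6 edges of H are present in G. Then P[X_H = 1] = p^{6} = (2/7)^{6} = 64/117649.
Summing the indicators: E[X] = Σ_H E[X_H] = 16807 · p^{6} = 16807 · 64/117649 = 64/7.
Numerically: E[X] ≈ 9.1429.

E[X] = 16807 · (2/7)^{6} = 64/7 ≈ 9.1429.


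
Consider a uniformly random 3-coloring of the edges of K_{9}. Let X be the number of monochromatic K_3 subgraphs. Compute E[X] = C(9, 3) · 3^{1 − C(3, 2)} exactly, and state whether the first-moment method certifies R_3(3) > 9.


E[X] = C(9, 3) · 3^{1 − 3} = 84 · 3^{−2} = 84/9.
As a reduced fraction: E[X] = 28/3 ≈ 9.3333333.
Is E[X] < 1? NO.
Since E[X] ≥ 1, the first-moment bound is inconclusive at n = 9; it does NOT by itself certify R_3(3) > 9.

E[X] = 28/3 ≈ 9.3333333; E[X] ≥ 1; first-moment method inconclusive here.


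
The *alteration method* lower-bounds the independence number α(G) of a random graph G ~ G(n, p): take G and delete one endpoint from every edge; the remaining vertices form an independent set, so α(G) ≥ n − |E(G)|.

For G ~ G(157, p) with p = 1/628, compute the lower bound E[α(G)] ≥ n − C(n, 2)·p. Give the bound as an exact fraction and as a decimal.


E[|E(G)|] = C(157, 2)·p = 12246 · (1/628) = 39/2.
E[α(G)] ≥ n − E[|E(G)|] = 157 − 39/2 = 275/2.
Numerically: ≈ 137.50000.
(This is only a lower bound; the true E[α(G)] may be larger.)

E[α(G)] ≥ 275/2 ≈ 137.50000.


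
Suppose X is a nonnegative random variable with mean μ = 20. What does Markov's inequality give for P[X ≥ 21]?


μ = E[X] = 20, a = 21.
Markov: P[X ≥ 21] ≤ μ/a = (20)/21 = 20/21.
Numerically: ≈ 0.95238.
(Since a = 21 > μ = 20.00000, the bound 20/21 is < 1 and informative.)

P[X ≥ 21] ≤ 20/21 ≈ 0.95238.


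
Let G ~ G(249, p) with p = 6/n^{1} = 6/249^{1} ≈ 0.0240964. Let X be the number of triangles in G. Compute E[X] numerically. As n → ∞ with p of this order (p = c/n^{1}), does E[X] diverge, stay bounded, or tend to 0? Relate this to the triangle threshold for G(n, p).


Number of potential triangles: C(249, 3) = 2542124.
Each occurs with probability p³ ≈ (0.0240964)³ ≈ 1.39912240e-05.
By linearity: E[X] = C(249, 3)·p³ ≈ 2542124 · 1.39912240e-05 ≈ 35.567426.
Here α = 1, so p = 6/n is exactly at the triangle threshold p ~ 1/n. Asymptotically E[X] → c³/6 = 6³/6 = 36 ≈ 36.000000, a bounded constant. In this regime the triangle count is asymptotically Poisson(c³/6).

E[X] ≈ 35.567426; in regime p = Θ(1/n^{1}) E[X] stays bounded (at the triangle threshold p ~ 1/n).


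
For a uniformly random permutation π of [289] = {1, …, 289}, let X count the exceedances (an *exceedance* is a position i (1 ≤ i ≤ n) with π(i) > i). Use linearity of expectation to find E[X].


Write X = Σ_{i=1}^{289} X_i, where X_i = 1_{π(i) > i}.
For each fixed i, π(i) is uniform over {1, …, 289} (marginal of a uniform permutation), so P[π(i) > i] = (n − i)/n. Summing: Σ_{i=1}^{289} (n − i)/n = (0 + 1 + … + 288)/289 = 289(289 − 1)/(2·289) = (289 − 1)/2.
Hence E[X] = Σ_{i=1}^{289} (289 − i)/289 = 144 ≈ 144.00000.

E[X] = 144 = 144.00000.


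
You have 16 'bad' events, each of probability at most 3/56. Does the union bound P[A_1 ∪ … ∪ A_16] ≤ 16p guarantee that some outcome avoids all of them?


Union bound: P[∪_{i=1}^{16} A_i] ≤ Σ_i P[A_i] ≤ 16·p = 16·(3/56) = 6/7.
Numerically: 6/7 ≈ 0.8571.
Is 6/7 < 1? YES.
Since P[∪ A_i] ≤ 6/7 < 1, the complement has P[∩ A_i^c] ≥ 1 − 6/7 = 1/7 > 0, so some outcome avoids every A_i.

16·p = 6/7 ≈ 0.8571; existence CERTIFIED by the union bound.


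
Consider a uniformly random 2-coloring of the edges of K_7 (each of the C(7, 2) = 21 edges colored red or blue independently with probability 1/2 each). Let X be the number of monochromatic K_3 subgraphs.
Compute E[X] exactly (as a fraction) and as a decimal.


Let X = Σ_S X_S over the C(7, 3) = 35 subsets S of size 3, where X_S = 1 if the K_3 on S is monochromatic.
For a fixed S, the K_3 on S has C(3, 2) = 3 edges. P[all 3 edges red] = (1/2)^3, and likewise for blue, so P[monochromatic] = 2·(1/2)^3 = 2^{1 − 3} = 1/4.
By linearity of expectation: E[X] = C(7, 3) · 2^{1 − 3} = 35 · 1/4 = 35/4.
Numerically: E[X] ≈ 8.750.

E[X] = C(7,3)·2^(1−C(3,2)) = 35/4 ≈ 8.750.


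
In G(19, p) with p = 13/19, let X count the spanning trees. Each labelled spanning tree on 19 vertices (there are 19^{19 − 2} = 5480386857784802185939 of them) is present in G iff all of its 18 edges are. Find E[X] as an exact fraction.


K_19 has 19^{19 − 2} = 5480386857784802185939 labelled spanning trees.
For each such spanning tree H, let X_H = 1 if all 18 edges of H are present in G. Then P[X_H = 1] = p^{18} = (13/19)^{18} = 112455406951957393129/104127350297911241532841.
By linearity of expectation: E[X] = Σ_H E[X_H] = 5480386857784802185939 · p^{18} = 5480386857784802185939 · 112455406951957393129/104127350297911241532841 = 112455406951957393129/19.
Numerically: E[X] ≈ 5.91871e+18.

E[X] = 5480386857784802185939 · (13/19)^{18} = 112455406951957393129/19 ≈ 5.91871e+18.


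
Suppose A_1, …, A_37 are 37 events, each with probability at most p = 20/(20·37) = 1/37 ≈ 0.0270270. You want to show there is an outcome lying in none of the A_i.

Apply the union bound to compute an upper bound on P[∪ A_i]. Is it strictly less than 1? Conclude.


Union bound: P[∪_{i=1}^{37} A_i] ≤ Σ_i P[A_i] ≤ 37·p = 37·(1/37) = 1.
Numerically: 1 ≈ 1.0000000.
Is 1 < 1? NO.
Since the bound 1 is ≥ 1, the union bound is uninformative here; it does NOT by itself certify existence.

37·p = 1 ≈ 1.0000000; existence NOT certified by the union bound.


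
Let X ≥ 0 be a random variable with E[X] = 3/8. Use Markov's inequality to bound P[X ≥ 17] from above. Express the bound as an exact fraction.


μ = E[X] = 3/8, a = 17.
Markov: P[X ≥ 17] ≤ μ/a = (3/8)/17 = 3/136.
Numerically: ≈ 0.022059.
(Since a = 17 > μ = 0.375000, the bound 3/136 is < 1 and informative.)

P[X ≥ 17] ≤ 3/136 ≈ 0.022059.


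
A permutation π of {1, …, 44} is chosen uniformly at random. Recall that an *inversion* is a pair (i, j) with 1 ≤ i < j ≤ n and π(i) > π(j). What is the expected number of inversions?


Write X = Σ X_I over the C(44, 2) = 946 pairs i < j, with X_I the indicator of one inversion.
There are 946 indicators.
For each fixed pair i < j, the values π(i) and π(j) are two distinct elements of {1, …, 44} in uniformly random order; by symmetry P[π(i) > π(j)] = 1/2.
By linearity: E[X] = 946 · (1/2) = C(44, 2) · (1/2) = 946/2 = 473 ≈ 473.000.

E[X] = 473 = 473.000.


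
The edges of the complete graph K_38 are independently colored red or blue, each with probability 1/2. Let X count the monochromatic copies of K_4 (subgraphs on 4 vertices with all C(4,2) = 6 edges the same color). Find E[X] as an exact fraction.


Let X = Σ_S X_S over the C(38, 4) = 73815 subsets S of size 4, where X_S = 1 if the K_4 on S is monochromatic.
For a fixed S, the K_4 on S has C(4, 2) = 6 edges. P[all 6 edges red] = (1/2)^6, and likewise for blue, so P[monochromatic] = 2·(1/2)^6 = 2^{1 − 6} = 1/32.
By linearity: E[X] = C(38, 4) · 2^{1 − 6} = 73815 · 1/32 = 73815/32.
Numerically: E[X] ≈ 2306.7188.

E[X] = C(38,4)·2^(1−C(4,2)) = 73815/32 ≈ 2306.7188.


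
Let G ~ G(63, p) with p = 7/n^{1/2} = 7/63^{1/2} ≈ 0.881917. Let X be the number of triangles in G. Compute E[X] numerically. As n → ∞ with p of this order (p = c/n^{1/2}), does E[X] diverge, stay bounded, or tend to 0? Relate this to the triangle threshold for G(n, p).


Number of potential triangles: C(63, 3) = 39711.
Each occurs with probability p³ ≈ (0.881917)³ ≈ 6.85935525e-01.
By linearity: E[X] = C(63, 3)·p³ ≈ 39711 · 6.85935525e-01 ≈ 27239.185637.
Since α = 1/2 < 1, p = c/n^{1/2} ≫ 1/n is above the triangle threshold p ~ 1/n. Asymptotically E[X] ~ (c³/6)·n^{3(1−α)} = (7³/6)·n^{1.5} → ∞; triangles are abundant w.h.p.

E[X] ≈ 27239.185637; in regime p = Θ(1/n^{1/2}) E[X] diverges (above the triangle threshold p ~ 1/n).


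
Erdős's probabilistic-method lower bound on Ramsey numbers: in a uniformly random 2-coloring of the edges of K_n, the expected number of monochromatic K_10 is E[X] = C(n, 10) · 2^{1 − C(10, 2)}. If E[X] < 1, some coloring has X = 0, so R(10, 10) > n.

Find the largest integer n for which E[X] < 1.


We need C(n, 10) · 2^{1 − 45} < 1, i.e. C(n, 10) < 2^{45 − 1} = 17592186044416.
Check values of n near the boundary:
  n = 95: C(95, 10) = 10104934117421; 10104934117421 < 17592186044416? YES
  n = 96: C(96, 10) = 11279926456656; 11279926456656 < 17592186044416? YES
  n = 97: C(97, 10) = 12576469727536; 12576469727536 < 17592186044416? YES
  n = 98: C(98, 10) = 14005614014756; 14005614014756 < 17592186044416? YES
  n = 99: C(99, 10) = 15579278510796; 15579278510796 < 17592186044416? YES
  n = 100: C(100, 10) = 17310309456440; 17310309456440 < 17592186044416? YES
  n = 101: C(101, 10) = 19212541264840; 19212541264840 < 17592186044416? NO
The largest n with C(n, 10) < 17592186044416 is n = 100 (where E[X] = 2163788682055/2199023255552 ≈ 0.98398). Hence R(10, 10) > 100, i.e. R(10, 10) ≥ 101.

Largest n = 100; hence R(10, 10) > 100.
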